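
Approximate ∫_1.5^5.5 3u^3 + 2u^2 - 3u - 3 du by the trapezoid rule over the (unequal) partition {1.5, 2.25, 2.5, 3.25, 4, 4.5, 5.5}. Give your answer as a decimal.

Subinterval widths: 0.75, 0.25, 0.75, 0.75, 0.5, 1.
f(1.5) = 7.125, f(2.25) = 34.546875, f(2.5) = 48.875, f(3.25) = 111.359375, f(4) = 209, f(4.5) = 297.375, f(5.5) = 540.125.
On each subinterval the trapezoid contributes (Δu_i/2)·[f(u_{i-1}) + f(u_i)].
Sum = 751.62109375.

751.62109375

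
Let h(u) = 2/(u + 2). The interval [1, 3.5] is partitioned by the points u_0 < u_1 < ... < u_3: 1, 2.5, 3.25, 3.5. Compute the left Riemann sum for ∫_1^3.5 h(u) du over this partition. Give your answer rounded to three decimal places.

1.429

Subinterval widths: 1.5, 0.75, 0.25.
Left endpoints: 1, 2.5, 3.25.
h(1) = 2/3, h(2.5) = 4/9, h(3.25) = 8/21.
Sum = Σ Δu_i · h(u_i).
Sum ≈ 1.429.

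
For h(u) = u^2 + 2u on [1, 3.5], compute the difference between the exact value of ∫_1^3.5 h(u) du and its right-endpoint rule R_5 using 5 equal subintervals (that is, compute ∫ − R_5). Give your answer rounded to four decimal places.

Exact integral: ∫_1^3.5 h(u) du ≈ 25.208333.
R_5 = 29.375.
Error ≈ 25.208333 − 29.375 ≈ -4.1667.

-4.1667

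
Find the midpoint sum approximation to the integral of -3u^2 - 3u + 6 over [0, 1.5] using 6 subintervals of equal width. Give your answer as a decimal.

Δu = (1.5 − 0)/6 = 0.25.
Midpoints: 0.125, 0.375, 0.625, 0.875, 1.125, 1.375.
f(0.125) = 5.578125, f(0.375) = 4.453125, f(0.625) = 2.953125, f(0.875) = 1.078125, f(1.125) = -1.171875, f(1.375) = -3.796875.
Sum = Δu · [f(0.125) + f(0.375) + f(0.625) + ...].
Sum = 2.2734375.

2.2734375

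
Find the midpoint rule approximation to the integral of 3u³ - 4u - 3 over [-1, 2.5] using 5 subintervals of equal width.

6.5821875

Δu = (2.5 − (-1))/5 = 0.7.
Midpoints: -0.65, 0.05, 0.75, 1.45, 2.15.
f(-0.65) = -1.223875, f(0.05) = -3.199625, f(0.75) = -4.734375, f(1.45) = 0.345875, f(2.15) = 18.215125.
Sum = Δu · [f(-0.65) + f(0.05) + f(0.75) + f(1.45) + f(2.15)].
Sum = 6.5821875.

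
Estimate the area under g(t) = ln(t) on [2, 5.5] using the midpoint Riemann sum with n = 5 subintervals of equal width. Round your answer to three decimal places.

4.496

Δt = (5.5 − 2)/5 = 0.7.
Midpoints: 2.35, 3.05, 3.75, 4.45, 5.15.
g(2.35) ≈ 0.854, g(3.05) ≈ 1.115, g(3.75) ≈ 1.322, g(4.45) ≈ 1.493, g(5.15) ≈ 1.639.
Sum = Δt · [g(2.35) + g(3.05) + g(3.75) + g(4.45) + g(5.15)].
Sum ≈ 4.496.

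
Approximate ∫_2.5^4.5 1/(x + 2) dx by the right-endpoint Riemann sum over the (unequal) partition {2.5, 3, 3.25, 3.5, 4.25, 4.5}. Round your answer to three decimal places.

Subinterval widths: 0.5, 0.25, 0.25, 0.75, 0.25.
Right endpoints: 3, 3.25, 3.5, 4.25, 4.5.
f(3) = 0.2, f(3.25) = 4/21, f(3.5) = 2/11, f(4.25) = 0.16, f(4.5) = 2/13.
Sum = Σ Δx_i · f(x_i).
Sum ≈ 0.352.

0.352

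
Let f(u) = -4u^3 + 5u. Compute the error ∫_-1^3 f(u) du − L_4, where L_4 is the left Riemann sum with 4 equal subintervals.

Exact integral: ∫_-1^3 f(u) du = -60.
L_4 = -22.
Error = -60 − (-22) = -38.

-38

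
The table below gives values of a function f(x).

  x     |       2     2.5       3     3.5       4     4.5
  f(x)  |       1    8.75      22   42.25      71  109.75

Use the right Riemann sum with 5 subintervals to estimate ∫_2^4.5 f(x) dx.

126.875

Δx = 0.5.
Sum = 0.5·[8.75 + 22 + 42.25 + 71 + 109.75] = 126.875.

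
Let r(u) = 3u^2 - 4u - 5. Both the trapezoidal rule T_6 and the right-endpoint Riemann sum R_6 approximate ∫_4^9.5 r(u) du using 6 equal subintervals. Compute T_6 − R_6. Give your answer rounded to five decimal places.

T_6 ≈ 619.6857639.
R_6 ≈ 711.6961806.
T_6 − R_6 ≈ -92.01042.

-92.01042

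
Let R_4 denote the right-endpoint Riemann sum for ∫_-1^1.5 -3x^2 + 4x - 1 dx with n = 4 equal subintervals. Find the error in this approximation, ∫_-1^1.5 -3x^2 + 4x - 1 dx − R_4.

Exact integral: ∫_-1^1.5 f(x) dx = -4.375.
R_4 = -2.91015625.
Error = -4.375 − (-2.91015625) = -1.46484375.

-1.46484375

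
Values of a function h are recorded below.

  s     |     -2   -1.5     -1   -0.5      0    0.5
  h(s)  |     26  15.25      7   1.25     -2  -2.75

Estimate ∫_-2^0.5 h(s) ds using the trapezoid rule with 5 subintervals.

Δs = 0.5.
T_5 = (0.5/2)·[26 + 2·15.25 + 2·7 + 2·1.25 + 2·(-2) + (-2.75)] = 16.5625.

16.5625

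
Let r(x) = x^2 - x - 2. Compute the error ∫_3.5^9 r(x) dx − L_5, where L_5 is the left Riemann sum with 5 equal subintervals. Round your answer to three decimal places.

Exact integral: ∫_3.5^9 r(x) dx ≈ 183.33333.
L_5 = 149.655.
Error ≈ 183.33333 − 149.655 ≈ 33.678.

33.678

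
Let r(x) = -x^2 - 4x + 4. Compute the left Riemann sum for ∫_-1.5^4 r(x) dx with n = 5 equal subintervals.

Δx = (4 − (-1.5))/5 = 1.1.
Left endpoints: -1.5, -0.4, 0.7, 1.8, 2.9.
r(-1.5) = 7.75, r(-0.4) = 5.44, r(0.7) = 0.71, r(1.8) = -6.44, r(2.9) = -16.01.
Sum = Δx · [r(-1.5) + r(-0.4) + r(0.7) + r(1.8) + r(2.9)].
Sum = -9.405.

-9.405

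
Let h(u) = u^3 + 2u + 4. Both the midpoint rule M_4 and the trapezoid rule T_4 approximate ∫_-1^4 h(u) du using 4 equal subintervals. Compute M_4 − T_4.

-8.7890625

M_4 = 95.8203125.
T_4 = 104.609375.
M_4 − T_4 = -8.7890625.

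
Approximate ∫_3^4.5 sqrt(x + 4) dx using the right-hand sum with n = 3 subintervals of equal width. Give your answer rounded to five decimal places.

4.24126

Δx = (4.5 − 3)/3 = 0.5.
Right endpoints: 3.5, 4, 4.5.
f(3.5) ≈ 2.73861, f(4) ≈ 2.82843, f(4.5) ≈ 2.91548.
Sum = Δx · [f(3.5) + f(4) + f(4.5)].
Sum ≈ 4.24126.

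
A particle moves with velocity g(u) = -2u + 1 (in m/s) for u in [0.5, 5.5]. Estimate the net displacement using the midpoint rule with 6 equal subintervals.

Δu = (5.5 − 0.5)/6 = 5/6.
Midpoints: 11/12, 1.75, 31/12, 41/12, 4.25, 61/12.
g(11/12) = -5/6, g(1.75) = -2.5, g(31/12) = -25/6, g(41/12) = -35/6, g(4.25) = -7.5, g(61/12) = -55/6.
Sum = Δu · [g(11/12) + g(1.75) + g(31/12) + ...].
Sum = -25.

-25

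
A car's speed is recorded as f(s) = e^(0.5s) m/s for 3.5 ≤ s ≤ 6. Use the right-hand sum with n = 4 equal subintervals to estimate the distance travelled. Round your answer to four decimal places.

33.3732

Δs = (6 − 3.5)/4 = 0.625.
Right endpoints: 4.125, 4.75, 5.375, 6.
f(4.125) ≈ 7.8656, f(4.75) ≈ 10.7510, f(5.375) ≈ 14.6949, f(6) ≈ 20.0855.
Sum = Δs · [f(4.125) + f(4.75) + f(5.375) + f(6)].
Sum ≈ 33.3732.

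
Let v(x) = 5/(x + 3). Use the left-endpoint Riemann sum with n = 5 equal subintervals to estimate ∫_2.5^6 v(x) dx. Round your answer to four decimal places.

2.5903

Δx = (6 − 2.5)/5 = 0.7.
Left endpoints: 2.5, 3.2, 3.9, 4.6, 5.3.
v(2.5) = 10/11, v(3.2) = 25/31, v(3.9) = 50/69, v(4.6) = 25/38, v(5.3) = 50/83.
Sum = Δx · [v(2.5) + v(3.2) + v(3.9) + v(4.6) + v(5.3)].
Sum ≈ 2.5903.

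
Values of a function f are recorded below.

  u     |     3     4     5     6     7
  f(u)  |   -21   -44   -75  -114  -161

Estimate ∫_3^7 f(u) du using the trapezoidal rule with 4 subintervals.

-324

Δu = 1.
T_4 = (1/2)·[(-21) + 2·(-44) + 2·(-75) + 2·(-114) + (-161)] = -324.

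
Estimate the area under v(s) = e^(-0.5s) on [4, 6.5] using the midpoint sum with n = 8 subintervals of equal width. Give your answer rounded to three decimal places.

Δs = (6.5 − 4)/8 = 0.3125.
Midpoints: 4.15625, 4.46875, 4.78125, 5.09375, 5.40625, 5.71875, 6.03125, 6.34375.
v(4.15625) ≈ 0.125, v(4.46875) ≈ 0.107, v(4.78125) ≈ 0.092, v(5.09375) ≈ 0.078, v(5.40625) ≈ 0.067, v(5.71875) ≈ 0.057, v(6.03125) ≈ 0.049, v(6.34375) ≈ 0.042.
Sum = Δs · [v(4.15625) + v(4.46875) + v(4.78125) + ...].
Sum ≈ 0.193.

0.193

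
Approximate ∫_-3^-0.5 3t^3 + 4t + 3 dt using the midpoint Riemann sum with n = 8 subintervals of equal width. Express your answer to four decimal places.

-70.3827

Δt = (-0.5 − (-3))/8 = 0.3125.
Midpoints: -2.84375, -2.53125, -2.21875, -1.90625, -1.59375, -1.28125, -0.96875, -0.65625.
f(-2.84375) = -2535145/32768, f(-2.53125) = -1827795/32768, f(-2.21875) = -1266245/32768, f(-1.90625) = -832495/32768, f(-1.59375) = -508545/32768, f(-1.28125) = -276395/32768, f(-0.96875) = -118045/32768, f(-0.65625) = -15495/32768.
Sum = Δt · [f(-2.84375) + f(-2.53125) + f(-2.21875) + ...].
Sum ≈ -70.3827.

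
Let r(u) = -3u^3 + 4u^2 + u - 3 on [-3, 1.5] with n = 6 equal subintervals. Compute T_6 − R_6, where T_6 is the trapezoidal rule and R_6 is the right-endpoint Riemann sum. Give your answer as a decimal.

42.609375

T_6 = 85.11328125.
R_6 = 42.50390625.
T_6 − R_6 = 42.609375.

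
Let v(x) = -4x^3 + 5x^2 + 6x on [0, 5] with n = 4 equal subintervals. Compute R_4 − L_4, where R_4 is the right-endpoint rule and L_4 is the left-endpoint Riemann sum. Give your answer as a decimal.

R_4 = -589.84375.
L_4 = -158.59375.
R_4 − L_4 = -431.25.

-431.25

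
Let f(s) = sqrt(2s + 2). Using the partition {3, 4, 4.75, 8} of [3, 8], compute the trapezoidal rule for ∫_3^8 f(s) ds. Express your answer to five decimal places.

Subinterval widths: 1, 0.75, 3.25.
f(3) ≈ 2.82843, f(4) ≈ 3.16228, f(4.75) ≈ 3.39116, f(8) ≈ 4.24264.
On each subinterval the trapezoid contributes (Δs_i/2)·[f(s_{i-1}) + f(s_i)].
Sum ≈ 17.85783.

17.85783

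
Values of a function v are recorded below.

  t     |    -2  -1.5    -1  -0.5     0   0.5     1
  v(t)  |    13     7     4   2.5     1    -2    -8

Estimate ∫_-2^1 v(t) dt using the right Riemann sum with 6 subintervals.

2.25

Δt = 0.5.
Sum = 0.5·[7 + 4 + 2.5 + 1 + (-2) + (-8)] = 2.25.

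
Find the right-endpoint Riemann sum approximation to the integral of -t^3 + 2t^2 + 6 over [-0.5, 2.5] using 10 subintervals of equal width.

Δt = (2.5 − (-0.5))/10 = 0.3.
Right endpoints: -0.2, 0.1, 0.4, 0.7, 1, 1.3, 1.6, 1.9, 2.2, 2.5.
f(-0.2) = 6.088, f(0.1) = 6.019, f(0.4) = 6.256, f(0.7) = 6.637, f(1) = 7, f(1.3) = 7.183, f(1.6) = 7.024, f(1.9) = 6.361, f(2.2) = 5.032, f(2.5) = 2.875.
Sum = Δt · [f(-0.2) + f(0.1) + f(0.4) + ...].
Sum = 18.1425.

18.1425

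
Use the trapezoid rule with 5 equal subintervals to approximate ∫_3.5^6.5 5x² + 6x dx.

Δx = (6.5 − 3.5)/5 = 0.6.
f(3.5) = 82.25, f(4.1) = 108.65, f(4.7) = 138.65, f(5.3) = 172.25, f(5.9) = 209.45, f(6.5) = 250.25.
T_5 = (Δx/2)·[f(x_0) + 2f(x_1) + ... + 2f(x_{4}) + f(x_5)].
Sum = 477.15.

477.15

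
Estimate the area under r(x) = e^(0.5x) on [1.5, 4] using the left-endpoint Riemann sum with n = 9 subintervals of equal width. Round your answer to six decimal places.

9.828826

Δx = (4 − 1.5)/9 = 5/18.
Left endpoints: 1.5, 16/9, 37/18, 7/3, 47/18, 26/9, 19/6, 31/9, 67/18.
r(1.5) ≈ 2.117000, r(16/9) ≈ 2.432425, r(37/18) ≈ 2.794848, r(7/3) ≈ 3.211271, r(47/18) ≈ 3.689738, r(26/9) ≈ 4.239496, r(19/6) ≈ 4.871166, r(31/9) ≈ 5.596952, r(67/18) ≈ 6.430878.
Sum = Δx · [r(1.5) + r(16/9) + r(37/18) + ...].
Sum ≈ 9.828826.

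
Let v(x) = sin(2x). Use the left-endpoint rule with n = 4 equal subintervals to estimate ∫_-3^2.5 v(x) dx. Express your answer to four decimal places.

Δx = (2.5 − (-3))/4 = 1.375.
Left endpoints: -3, -1.625, -0.25, 1.125.
v(-3) ≈ 0.2794, v(-1.625) ≈ 0.1082, v(-0.25) ≈ -0.4794, v(1.125) ≈ 0.7781.
Sum = Δx · [v(-3) + v(-1.625) + v(-0.25) + v(1.125)].
Sum ≈ 0.9436.

0.9436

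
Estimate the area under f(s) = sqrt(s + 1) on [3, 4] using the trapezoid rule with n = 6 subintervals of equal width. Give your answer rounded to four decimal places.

2.1202

Δs = (4 − 3)/6 = 1/6.
f(3) ≈ 2.0000, f(19/6) ≈ 2.0412, f(10/3) ≈ 2.0817, f(3.5) ≈ 2.1213, f(11/3) ≈ 2.1602, f(23/6) ≈ 2.1985, f(4) ≈ 2.2361.
T_6 = (Δs/2)·[f(s_0) + 2f(s_1) + ... + 2f(s_{5}) + f(s_6)].
Sum ≈ 2.1202.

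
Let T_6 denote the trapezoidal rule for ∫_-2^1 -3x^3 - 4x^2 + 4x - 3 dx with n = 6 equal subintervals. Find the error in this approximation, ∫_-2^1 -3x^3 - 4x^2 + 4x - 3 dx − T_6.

Exact integral: ∫_-2^1 f(x) dx = -15.75.
T_6 = -15.6875.
Error = -15.75 − (-15.6875) = -0.0625.

-0.0625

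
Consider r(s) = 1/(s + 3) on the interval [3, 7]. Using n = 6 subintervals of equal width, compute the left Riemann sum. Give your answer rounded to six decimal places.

Δs = (7 − 3)/6 = 2/3.
Left endpoints: 3, 11/3, 13/3, 5, 17/3, 19/3.
r(3) = 1/6, r(11/3) = 0.15, r(13/3) = 3/22, r(5) = 0.125, r(17/3) = 3/26, r(19/3) = 3/28.
Sum = Δs · [r(3) + r(11/3) + r(13/3) + ...].
Sum ≈ 0.533705.

0.533705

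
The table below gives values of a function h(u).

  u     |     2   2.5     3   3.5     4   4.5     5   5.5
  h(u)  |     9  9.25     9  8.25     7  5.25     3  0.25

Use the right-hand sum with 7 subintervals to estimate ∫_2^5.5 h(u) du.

21

Δu = 0.5.
Sum = 0.5·[9.25 + 9 + 8.25 + 7 + 5.25 + 3 + 0.25] = 21.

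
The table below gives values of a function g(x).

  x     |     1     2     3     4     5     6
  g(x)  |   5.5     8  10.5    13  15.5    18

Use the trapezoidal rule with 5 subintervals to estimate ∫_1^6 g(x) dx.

Δx = 1.
T_5 = (1/2)·[5.5 + 2·8 + 2·10.5 + 2·13 + 2·15.5 + 18] = 58.75.

58.75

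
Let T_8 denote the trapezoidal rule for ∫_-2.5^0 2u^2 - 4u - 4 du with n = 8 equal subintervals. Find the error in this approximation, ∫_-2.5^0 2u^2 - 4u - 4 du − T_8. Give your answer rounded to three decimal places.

Exact integral: ∫_-2.5^0 f(u) du ≈ 12.91667.
T_8 ≈ 12.99805.
Error ≈ 12.91667 − 12.99805 ≈ -0.081.

-0.081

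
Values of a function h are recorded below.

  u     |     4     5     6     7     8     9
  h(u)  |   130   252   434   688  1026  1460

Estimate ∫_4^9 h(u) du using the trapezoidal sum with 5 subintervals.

Δu = 1.
T_5 = (1/2)·[130 + 2·252 + 2·434 + 2·688 + 2·1026 + 1460] = 3195.

3195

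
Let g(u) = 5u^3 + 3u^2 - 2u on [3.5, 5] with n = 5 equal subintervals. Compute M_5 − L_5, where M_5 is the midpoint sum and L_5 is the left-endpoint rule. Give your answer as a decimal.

64.6284375

M_5 = 662.2959375.
L_5 = 597.6675.
M_5 − L_5 = 64.6284375.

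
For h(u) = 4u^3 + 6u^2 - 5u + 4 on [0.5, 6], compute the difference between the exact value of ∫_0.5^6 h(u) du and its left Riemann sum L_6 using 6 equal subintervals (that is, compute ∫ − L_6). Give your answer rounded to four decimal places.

446.8177

Exact integral: ∫_0.5^6 h(u) du = 1660.3125.
L_6 ≈ 1213.494792.
Error ≈ 1660.3125 − 1213.494792 ≈ 446.8177.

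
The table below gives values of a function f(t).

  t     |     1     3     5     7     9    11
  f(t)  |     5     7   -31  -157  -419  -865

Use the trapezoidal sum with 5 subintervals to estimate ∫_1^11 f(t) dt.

-2060

Δt = 2.
T_5 = (2/2)·[5 + 2·7 + 2·(-31) + 2·(-157) + 2·(-419) + (-865)] = -2060.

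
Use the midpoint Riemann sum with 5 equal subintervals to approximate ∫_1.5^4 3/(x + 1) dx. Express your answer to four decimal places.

Δx = (4 − 1.5)/5 = 0.5.
Midpoints: 1.75, 2.25, 2.75, 3.25, 3.75.
f(1.75) = 12/11, f(2.25) = 12/13, f(2.75) = 0.8, f(3.25) = 12/17, f(3.75) = 12/19.
Sum = Δx · [f(1.75) + f(2.25) + f(2.75) + f(3.25) + f(3.75)].
Sum ≈ 2.0757.

2.0757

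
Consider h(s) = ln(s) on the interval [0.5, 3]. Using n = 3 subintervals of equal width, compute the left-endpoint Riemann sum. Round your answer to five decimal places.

0.30644

Δs = (3 − 0.5)/3 = 5/6.
Left endpoints: 0.5, 4/3, 13/6.
h(0.5) ≈ -0.69315, h(4/3) ≈ 0.28768, h(13/6) ≈ 0.77319.
Sum = Δs · [h(0.5) + h(4/3) + h(13/6)].
Sum ≈ 0.30644.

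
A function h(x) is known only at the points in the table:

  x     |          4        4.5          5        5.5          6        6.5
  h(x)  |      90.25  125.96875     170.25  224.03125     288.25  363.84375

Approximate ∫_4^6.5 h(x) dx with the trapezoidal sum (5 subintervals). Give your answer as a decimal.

517.7734375

Δx = 0.5.
T_5 = (0.5/2)·[90.25 + 2·125.96875 + 2·170.25 + 2·224.03125 + 2·288.25 + 363.84375] = 517.7734375.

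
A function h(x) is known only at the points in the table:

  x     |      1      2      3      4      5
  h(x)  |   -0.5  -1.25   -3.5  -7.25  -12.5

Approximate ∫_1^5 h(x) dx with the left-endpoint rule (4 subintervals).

Δx = 1.
Sum = 1·[(-0.5) + (-1.25) + (-3.5) + (-7.25)] = -12.5.

-12.5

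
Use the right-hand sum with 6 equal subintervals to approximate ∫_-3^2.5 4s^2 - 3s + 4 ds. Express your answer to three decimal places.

Δs = (2.5 − (-3))/6 = 11/12.
Right endpoints: -25/12, -7/6, -0.25, 2/3, 19/12, 2.5.
f(-25/12) = 497/18, f(-7/6) = 233/18, f(-0.25) = 5, f(2/3) = 34/9, f(19/12) = 167/18, f(2.5) = 21.5.
Sum = Δs · [f(-25/12) + f(-7/6) + f(-0.25) + ...].
Sum ≈ 73.435.

73.435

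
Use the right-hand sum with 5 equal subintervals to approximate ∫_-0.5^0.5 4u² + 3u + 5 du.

5.66

Δu = (0.5 − (-0.5))/5 = 0.2.
Right endpoints: -0.3, -0.1, 0.1, 0.3, 0.5.
f(-0.3) = 4.46, f(-0.1) = 4.74, f(0.1) = 5.34, f(0.3) = 6.26, f(0.5) = 7.5.
Sum = Δu · [f(-0.3) + f(-0.1) + f(0.1) + f(0.3) + f(0.5)].
Sum = 5.66.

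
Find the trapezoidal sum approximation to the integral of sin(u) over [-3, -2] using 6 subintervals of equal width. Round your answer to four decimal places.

Δu = (-2 − (-3))/6 = 1/6.
f(-3) ≈ -0.1411, f(-17/6) ≈ -0.3034, f(-8/3) ≈ -0.4573, f(-2.5) ≈ -0.5985, f(-7/3) ≈ -0.7231, f(-13/6) ≈ -0.8277, f(-2) ≈ -0.9093.
T_6 = (Δu/2)·[f(u_0) + 2f(u_1) + ... + 2f(u_{5}) + f(u_6)].
Sum ≈ -0.5725.

-0.5725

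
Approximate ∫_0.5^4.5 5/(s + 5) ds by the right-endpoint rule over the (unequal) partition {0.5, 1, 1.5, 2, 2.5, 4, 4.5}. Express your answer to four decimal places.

2.5882

Subinterval widths: 0.5, 0.5, 0.5, 0.5, 1.5, 0.5.
Right endpoints: 1, 1.5, 2, 2.5, 4, 4.5.
f(1) = 5/6, f(1.5) = 10/13, f(2) = 5/7, f(2.5) = 2/3, f(4) = 5/9, f(4.5) = 10/19.
Sum = Σ Δs_i · f(s_i).
Sum ≈ 2.5882.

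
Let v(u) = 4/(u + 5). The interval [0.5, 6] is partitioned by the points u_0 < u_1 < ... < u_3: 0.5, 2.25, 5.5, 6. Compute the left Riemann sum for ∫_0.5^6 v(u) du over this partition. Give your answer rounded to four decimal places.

3.2563

Subinterval widths: 1.75, 3.25, 0.5.
Left endpoints: 0.5, 2.25, 5.5.
v(0.5) = 8/11, v(2.25) = 16/29, v(5.5) = 8/21.
Sum = Σ Δu_i · v(u_i).
Sum ≈ 3.2563.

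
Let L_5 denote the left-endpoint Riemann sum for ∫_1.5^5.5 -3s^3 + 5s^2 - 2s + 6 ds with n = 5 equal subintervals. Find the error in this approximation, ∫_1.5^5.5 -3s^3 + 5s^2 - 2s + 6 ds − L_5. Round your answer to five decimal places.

-131.49333

Exact integral: ∫_1.5^5.5 f(s) ds ≈ -414.8333333.
L_5 = -283.34.
Error ≈ -414.8333333 − (-283.34) ≈ -131.49333.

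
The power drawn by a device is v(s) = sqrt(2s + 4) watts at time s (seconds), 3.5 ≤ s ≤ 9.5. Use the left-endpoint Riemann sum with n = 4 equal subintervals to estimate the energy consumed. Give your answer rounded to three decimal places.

23.480

Δs = (9.5 − 3.5)/4 = 1.5.
Left endpoints: 3.5, 5, 6.5, 8.
v(3.5) ≈ 3.317, v(5) ≈ 3.742, v(6.5) ≈ 4.123, v(8) ≈ 4.472.
Sum = Δs · [v(3.5) + v(5) + v(6.5) + v(8)].
Sum ≈ 23.480.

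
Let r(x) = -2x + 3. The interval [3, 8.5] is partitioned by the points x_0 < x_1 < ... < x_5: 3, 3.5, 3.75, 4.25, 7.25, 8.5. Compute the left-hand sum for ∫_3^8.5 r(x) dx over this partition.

-35.625

Subinterval widths: 0.5, 0.25, 0.5, 3, 1.25.
Left endpoints: 3, 3.5, 3.75, 4.25, 7.25.
r(3) = -3, r(3.5) = -4, r(3.75) = -4.5, r(4.25) = -5.5, r(7.25) = -11.5.
Sum = Σ Δx_i · r(x_i).
Sum = -35.625.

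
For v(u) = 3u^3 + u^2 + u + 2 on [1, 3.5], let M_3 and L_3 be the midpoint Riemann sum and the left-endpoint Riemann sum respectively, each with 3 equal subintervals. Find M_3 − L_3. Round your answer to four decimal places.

48.8498

M_3 ≈ 133.305845.
L_3 ≈ 84.456019.
M_3 − L_3 ≈ 48.8498.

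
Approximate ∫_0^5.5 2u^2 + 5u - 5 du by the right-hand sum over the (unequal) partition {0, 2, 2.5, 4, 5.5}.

Subinterval widths: 2, 0.5, 1.5, 1.5.
Right endpoints: 2, 2.5, 4, 5.5.
f(2) = 13, f(2.5) = 20, f(4) = 47, f(5.5) = 83.
Sum = Σ Δu_i · f(u_i).
Sum = 231.

231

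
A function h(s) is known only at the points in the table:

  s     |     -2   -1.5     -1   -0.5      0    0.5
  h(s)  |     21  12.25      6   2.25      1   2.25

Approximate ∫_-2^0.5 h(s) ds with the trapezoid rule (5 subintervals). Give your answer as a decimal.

Δs = 0.5.
T_5 = (0.5/2)·[21 + 2·12.25 + 2·6 + 2·2.25 + 2·1 + 2.25] = 16.5625.

16.5625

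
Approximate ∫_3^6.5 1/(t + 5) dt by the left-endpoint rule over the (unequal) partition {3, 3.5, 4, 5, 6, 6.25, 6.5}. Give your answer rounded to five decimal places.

0.37738

Subinterval widths: 0.5, 0.5, 1, 1, 0.25, 0.25.
Left endpoints: 3, 3.5, 4, 5, 6, 6.25.
f(3) = 0.125, f(3.5) = 2/17, f(4) = 1/9, f(5) = 0.1, f(6) = 1/11, f(6.25) = 4/45.
Sum = Σ Δt_i · f(t_i).
Sum ≈ 0.37738.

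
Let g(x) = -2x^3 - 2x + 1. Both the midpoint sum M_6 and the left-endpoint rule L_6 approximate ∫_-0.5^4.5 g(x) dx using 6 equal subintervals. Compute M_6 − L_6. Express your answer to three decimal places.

-69.792

M_6 ≈ -216.52778.
L_6 ≈ -146.73611.
M_6 − L_6 ≈ -69.792.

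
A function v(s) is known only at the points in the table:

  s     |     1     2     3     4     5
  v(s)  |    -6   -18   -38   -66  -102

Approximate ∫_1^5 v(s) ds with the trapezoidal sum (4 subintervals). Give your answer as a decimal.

Δs = 1.
T_4 = (1/2)·[(-6) + 2·(-18) + 2·(-38) + 2·(-66) + (-102)] = -176.

-176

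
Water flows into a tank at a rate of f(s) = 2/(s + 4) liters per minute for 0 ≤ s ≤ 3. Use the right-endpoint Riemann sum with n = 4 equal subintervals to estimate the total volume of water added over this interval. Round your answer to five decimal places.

Δs = (3 − 0)/4 = 0.75.
Right endpoints: 0.75, 1.5, 2.25, 3.
f(0.75) = 8/19, f(1.5) = 4/11, f(2.25) = 0.32, f(3) = 2/7.
Sum = Δs · [f(0.75) + f(1.5) + f(2.25) + f(3)].
Sum ≈ 1.04280.

1.04280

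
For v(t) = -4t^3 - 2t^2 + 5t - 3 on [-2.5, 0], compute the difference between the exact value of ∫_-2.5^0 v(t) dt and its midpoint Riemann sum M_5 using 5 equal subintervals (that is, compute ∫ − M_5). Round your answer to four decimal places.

0.6771

Exact integral: ∫_-2.5^0 v(t) dt ≈ 5.520833.
M_5 = 4.84375.
Error ≈ 5.520833 − 4.84375 ≈ 0.6771.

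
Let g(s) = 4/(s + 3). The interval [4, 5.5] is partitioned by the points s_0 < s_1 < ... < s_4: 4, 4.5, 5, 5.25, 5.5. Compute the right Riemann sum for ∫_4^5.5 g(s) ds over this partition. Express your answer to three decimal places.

Subinterval widths: 0.5, 0.5, 0.25, 0.25.
Right endpoints: 4.5, 5, 5.25, 5.5.
g(4.5) = 8/15, g(5) = 0.5, g(5.25) = 16/33, g(5.5) = 8/17.
Sum = Σ Δs_i · g(s_i).
Sum ≈ 0.756.

0.756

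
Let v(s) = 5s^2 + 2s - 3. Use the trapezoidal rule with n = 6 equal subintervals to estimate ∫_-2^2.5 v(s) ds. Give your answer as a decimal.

Δs = (2.5 − (-2))/6 = 0.75.
v(-2) = 13, v(-1.25) = 2.3125, v(-0.5) = -2.75, v(0.25) = -2.1875, v(1) = 4, v(1.75) = 15.8125, v(2.5) = 33.25.
T_6 = (Δs/2)·[v(s_0) + 2v(s_1) + ... + 2v(s_{5}) + v(s_6)].
Sum = 30.234375.

30.234375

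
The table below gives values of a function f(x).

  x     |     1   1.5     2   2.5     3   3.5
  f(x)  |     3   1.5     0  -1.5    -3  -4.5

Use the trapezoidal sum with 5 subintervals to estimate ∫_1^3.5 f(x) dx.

-1.875

Δx = 0.5.
T_5 = (0.5/2)·[3 + 2·1.5 + 2·0 + 2·(-1.5) + 2·(-3) + (-4.5)] = -1.875.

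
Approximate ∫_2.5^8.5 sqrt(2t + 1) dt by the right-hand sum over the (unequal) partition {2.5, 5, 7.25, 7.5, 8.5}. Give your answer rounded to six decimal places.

Subinterval widths: 2.5, 2.25, 0.25, 1.
Right endpoints: 5, 7.25, 7.5, 8.5.
f(5) ≈ 3.316625, f(7.25) ≈ 3.937004, f(7.5) ≈ 4.000000, f(8.5) ≈ 4.242641.
Sum = Σ Δt_i · f(t_i).
Sum ≈ 22.392462.

22.392462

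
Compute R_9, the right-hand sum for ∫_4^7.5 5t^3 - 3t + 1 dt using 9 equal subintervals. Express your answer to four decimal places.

Δt = (7.5 − 4)/9 = 7/18.
Right endpoints: 79/18, 43/9, 31/6, 50/9, 107/18, 19/3, 121/18, 64/9, 7.5.
f(79/18) = 2394239/5832, f(43/9) = 387815/729, f(31/6) = 145823/216, f(50/9) = 613579/729, f(107/18) = 6027043/5832, f(19/3) = 33809/27, f(121/18) = 8746025/5832, f(64/9) = 1295897/729, f(7.5) = 2087.875.
Sum = Δt · [f(79/18) + f(43/9) + f(31/6) + ...].
Sum ≈ 3931.7045.

3931.7045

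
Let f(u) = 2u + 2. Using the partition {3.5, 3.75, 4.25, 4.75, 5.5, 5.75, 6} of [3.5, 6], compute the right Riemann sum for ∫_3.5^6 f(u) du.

Subinterval widths: 0.25, 0.5, 0.5, 0.75, 0.25, 0.25.
Right endpoints: 3.75, 4.25, 4.75, 5.5, 5.75, 6.
f(3.75) = 9.5, f(4.25) = 10.5, f(4.75) = 11.5, f(5.5) = 13, f(5.75) = 13.5, f(6) = 14.
Sum = Σ Δu_i · f(u_i).
Sum = 30.

30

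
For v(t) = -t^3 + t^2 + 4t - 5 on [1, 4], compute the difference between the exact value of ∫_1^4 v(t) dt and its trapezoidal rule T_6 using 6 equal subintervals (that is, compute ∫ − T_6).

0.8125

Exact integral: ∫_1^4 v(t) dt = -27.75.
T_6 = -28.5625.
Error = -27.75 − (-28.5625) = 0.8125.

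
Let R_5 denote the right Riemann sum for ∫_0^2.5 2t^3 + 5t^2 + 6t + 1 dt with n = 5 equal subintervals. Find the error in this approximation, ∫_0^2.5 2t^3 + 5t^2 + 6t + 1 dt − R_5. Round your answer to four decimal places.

Exact integral: ∫_0^2.5 f(t) dt ≈ 66.822917.
R_5 = 87.5.
Error ≈ 66.822917 − 87.5 ≈ -20.6771.

-20.6771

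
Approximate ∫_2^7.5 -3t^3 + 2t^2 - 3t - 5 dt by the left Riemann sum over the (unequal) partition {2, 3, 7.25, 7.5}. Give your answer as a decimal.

Subinterval widths: 1, 4.25, 0.25.
Left endpoints: 2, 3, 7.25.
f(2) = -27, f(3) = -77, f(7.25) = -1064.859375.
Sum = Σ Δt_i · f(t_i).
Sum = -620.46484375.

-620.46484375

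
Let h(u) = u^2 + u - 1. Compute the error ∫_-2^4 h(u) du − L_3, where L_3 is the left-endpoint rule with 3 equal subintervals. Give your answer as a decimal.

Exact integral: ∫_-2^4 h(u) du = 24.
L_3 = 10.
Error = 24 − 10 = 14.

14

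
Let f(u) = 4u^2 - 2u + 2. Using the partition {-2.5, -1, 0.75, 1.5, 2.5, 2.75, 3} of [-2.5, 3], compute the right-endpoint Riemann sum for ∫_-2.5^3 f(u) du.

59.5

Subinterval widths: 1.5, 1.75, 0.75, 1, 0.25, 0.25.
Right endpoints: -1, 0.75, 1.5, 2.5, 2.75, 3.
f(-1) = 8, f(0.75) = 2.75, f(1.5) = 8, f(2.5) = 22, f(2.75) = 26.75, f(3) = 32.
Sum = Σ Δu_i · f(u_i).
Sum = 59.5.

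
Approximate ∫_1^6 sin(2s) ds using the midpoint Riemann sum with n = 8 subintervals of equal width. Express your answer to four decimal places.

Δs = (6 − 1)/8 = 0.625.
Midpoints: 1.3125, 1.9375, 2.5625, 3.1875, 3.8125, 4.4375, 5.0625, 5.6875.
f(1.3125) ≈ 0.4939, f(1.9375) ≈ -0.6694, f(2.5625) ≈ -0.9161, f(3.1875) ≈ 0.0917, f(3.8125) ≈ 0.9739, f(4.4375) ≈ 0.5225, f(5.0625) ≈ -0.6444, f(5.6875) ≈ -0.9289.
Sum = Δs · [f(1.3125) + f(1.9375) + f(2.5625) + ...].
Sum ≈ -0.6730.

-0.6730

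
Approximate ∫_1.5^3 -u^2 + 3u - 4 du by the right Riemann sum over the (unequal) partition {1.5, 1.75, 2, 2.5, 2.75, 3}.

Subinterval widths: 0.25, 0.25, 0.5, 0.25, 0.25.
Right endpoints: 1.75, 2, 2.5, 2.75, 3.
f(1.75) = -1.8125, f(2) = -2, f(2.5) = -2.75, f(2.75) = -3.3125, f(3) = -4.
Sum = Σ Δu_i · f(u_i).
Sum = -4.15625.

-4.15625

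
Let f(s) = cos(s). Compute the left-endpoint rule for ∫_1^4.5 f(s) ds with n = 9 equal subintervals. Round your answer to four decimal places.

Δs = (4.5 − 1)/9 = 7/18.
Left endpoints: 1, 25/18, 16/9, 13/6, 23/9, 53/18, 10/3, 67/18, 37/9.
f(1) ≈ 0.5403, f(25/18) ≈ 0.1809, f(16/9) ≈ -0.2055, f(13/6) ≈ -0.5612, f(23/9) ≈ -0.8331, f(53/18) ≈ -0.9806, f(10/3) ≈ -0.9817, f(67/18) ≈ -0.8361, f(37/9) ≈ -0.5657.
Sum = Δs · [f(1) + f(25/18) + f(16/9) + ...].
Sum ≈ -1.6500.

-1.6500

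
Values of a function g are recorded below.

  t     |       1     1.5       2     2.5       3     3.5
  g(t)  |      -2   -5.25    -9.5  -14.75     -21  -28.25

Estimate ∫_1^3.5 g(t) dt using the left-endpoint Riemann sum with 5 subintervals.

Δt = 0.5.
Sum = 0.5·[(-2) + (-5.25) + (-9.5) + (-14.75) + (-21)] = -26.25.

-26.25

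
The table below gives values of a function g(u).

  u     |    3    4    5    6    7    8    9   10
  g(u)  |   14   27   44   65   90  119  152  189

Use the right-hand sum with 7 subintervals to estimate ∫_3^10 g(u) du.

Δu = 1.
Sum = 1·[27 + 44 + 65 + 90 + 119 + 152 + 189] = 686.

686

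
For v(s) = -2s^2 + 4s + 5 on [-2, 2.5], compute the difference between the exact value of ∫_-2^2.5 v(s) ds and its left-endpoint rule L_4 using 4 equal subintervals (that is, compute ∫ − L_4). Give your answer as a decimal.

9.4921875

Exact integral: ∫_-2^2.5 v(s) ds = 11.25.
L_4 = 1.7578125.
Error = 11.25 − 1.7578125 = 9.4921875.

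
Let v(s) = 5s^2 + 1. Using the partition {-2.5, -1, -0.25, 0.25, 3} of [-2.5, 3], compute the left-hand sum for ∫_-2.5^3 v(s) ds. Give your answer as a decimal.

Subinterval widths: 1.5, 0.75, 0.5, 2.75.
Left endpoints: -2.5, -1, -0.25, 0.25.
v(-2.5) = 32.25, v(-1) = 6, v(-0.25) = 1.3125, v(0.25) = 1.3125.
Sum = Σ Δs_i · v(s_i).
Sum = 57.140625.

57.140625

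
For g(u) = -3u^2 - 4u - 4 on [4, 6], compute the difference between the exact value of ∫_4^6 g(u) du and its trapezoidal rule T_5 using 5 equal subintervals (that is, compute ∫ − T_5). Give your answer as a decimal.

Exact integral: ∫_4^6 g(u) du = -200.
T_5 = -200.16.
Error = -200 − (-200.16) = 0.16.

0.16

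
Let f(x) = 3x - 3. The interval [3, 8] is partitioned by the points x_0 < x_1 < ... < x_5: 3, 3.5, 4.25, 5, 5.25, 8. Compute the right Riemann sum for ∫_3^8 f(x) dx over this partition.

81

Subinterval widths: 0.5, 0.75, 0.75, 0.25, 2.75.
Right endpoints: 3.5, 4.25, 5, 5.25, 8.
f(3.5) = 7.5, f(4.25) = 9.75, f(5) = 12, f(5.25) = 12.75, f(8) = 21.
Sum = Σ Δx_i · f(x_i).
Sum = 81.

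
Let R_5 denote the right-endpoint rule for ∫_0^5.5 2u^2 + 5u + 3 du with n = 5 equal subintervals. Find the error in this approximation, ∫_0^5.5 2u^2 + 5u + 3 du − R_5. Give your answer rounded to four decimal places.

-50.6183

Exact integral: ∫_0^5.5 f(u) du ≈ 203.041667.
R_5 = 253.66.
Error ≈ 203.041667 − 253.66 ≈ -50.6183.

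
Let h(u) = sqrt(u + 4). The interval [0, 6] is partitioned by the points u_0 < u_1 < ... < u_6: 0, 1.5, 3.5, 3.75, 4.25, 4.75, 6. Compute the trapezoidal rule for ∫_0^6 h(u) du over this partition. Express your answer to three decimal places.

Subinterval widths: 1.5, 2, 0.25, 0.5, 0.5, 1.25.
h(0) ≈ 2.000, h(1.5) ≈ 2.345, h(3.5) ≈ 2.739, h(3.75) ≈ 2.784, h(4.25) ≈ 2.872, h(4.75) ≈ 2.958, h(6) ≈ 3.162.
On each subinterval the trapezoid contributes (Δu_i/2)·[h(u_{i-1}) + h(u_i)].
Sum ≈ 15.730.

15.730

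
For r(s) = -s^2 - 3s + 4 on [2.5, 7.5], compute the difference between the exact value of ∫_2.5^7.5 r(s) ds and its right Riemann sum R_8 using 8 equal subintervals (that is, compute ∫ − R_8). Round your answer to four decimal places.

Exact integral: ∫_2.5^7.5 r(s) ds ≈ -190.416667.
R_8 = -211.0546875.
Error ≈ -190.416667 − (-211.0546875) ≈ 20.6380.

20.6380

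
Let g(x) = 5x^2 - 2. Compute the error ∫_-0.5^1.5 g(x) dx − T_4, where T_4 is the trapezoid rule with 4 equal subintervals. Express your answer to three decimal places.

Exact integral: ∫_-0.5^1.5 g(x) dx ≈ 1.83333.
T_4 = 2.25.
Error ≈ 1.83333 − 2.25 ≈ -0.417.

-0.417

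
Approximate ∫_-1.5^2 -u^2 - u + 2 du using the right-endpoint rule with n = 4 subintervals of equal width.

-0.41015625

Δu = (2 − (-1.5))/4 = 0.875.
Right endpoints: -0.625, 0.25, 1.125, 2.
f(-0.625) = 2.234375, f(0.25) = 1.6875, f(1.125) = -0.390625, f(2) = -4.
Sum = Δu · [f(-0.625) + f(0.25) + f(1.125) + f(2)].
Sum = -0.41015625.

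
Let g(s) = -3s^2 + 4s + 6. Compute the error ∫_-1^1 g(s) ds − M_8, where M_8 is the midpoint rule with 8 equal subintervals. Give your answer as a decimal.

Exact integral: ∫_-1^1 g(s) ds = 10.
M_8 = 10.03125.
Error = 10 − 10.03125 = -0.03125.

-0.03125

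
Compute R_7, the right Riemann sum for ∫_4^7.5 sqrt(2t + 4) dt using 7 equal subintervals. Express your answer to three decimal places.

Δt = (7.5 − 4)/7 = 0.5.
Right endpoints: 4.5, 5, 5.5, 6, 6.5, 7, 7.5.
f(4.5) ≈ 3.606, f(5) ≈ 3.742, f(5.5) ≈ 3.873, f(6) ≈ 4.000, f(6.5) ≈ 4.123, f(7) ≈ 4.243, f(7.5) ≈ 4.359.
Sum = Δt · [f(4.5) + f(5) + f(5.5) + ...].
Sum ≈ 13.972.

13.972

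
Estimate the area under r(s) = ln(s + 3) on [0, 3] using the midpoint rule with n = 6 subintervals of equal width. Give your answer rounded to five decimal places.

4.45645

Δs = (3 − 0)/6 = 0.5.
Midpoints: 0.25, 0.75, 1.25, 1.75, 2.25, 2.75.
r(0.25) ≈ 1.17865, r(0.75) ≈ 1.32176, r(1.25) ≈ 1.44692, r(1.75) ≈ 1.55814, r(2.25) ≈ 1.65823, r(2.75) ≈ 1.74920.
Sum = Δs · [r(0.25) + r(0.75) + r(1.25) + ...].
Sum ≈ 4.45645.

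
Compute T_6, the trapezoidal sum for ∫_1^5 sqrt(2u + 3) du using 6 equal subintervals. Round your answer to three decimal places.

Δu = (5 − 1)/6 = 2/3.
f(1) ≈ 2.236, f(5/3) ≈ 2.517, f(7/3) ≈ 2.769, f(3) ≈ 3.000, f(11/3) ≈ 3.215, f(13/3) ≈ 3.416, f(5) ≈ 3.606.
T_6 = (Δu/2)·[f(u_0) + 2f(u_1) + ... + 2f(u_{5}) + f(u_6)].
Sum ≈ 11.891.

11.891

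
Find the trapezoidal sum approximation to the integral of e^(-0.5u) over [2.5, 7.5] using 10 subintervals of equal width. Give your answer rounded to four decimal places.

0.5287

Δu = (7.5 − 2.5)/10 = 0.5.
f(2.5) ≈ 0.2865, f(3) ≈ 0.2231, f(3.5) ≈ 0.1738, f(4) ≈ 0.1353, f(4.5) ≈ 0.1054, f(5) ≈ 0.0821, f(5.5) ≈ 0.0639, f(6) ≈ 0.0498, f(6.5) ≈ 0.0388, f(7) ≈ 0.0302, f(7.5) ≈ 0.0235.
T_10 = (Δu/2)·[f(u_0) + 2f(u_1) + ... + 2f(u_{9}) + f(u_10)].
Sum ≈ 0.5287.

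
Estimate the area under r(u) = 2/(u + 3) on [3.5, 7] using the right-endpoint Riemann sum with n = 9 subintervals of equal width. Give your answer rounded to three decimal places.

0.841

Δu = (7 − 3.5)/9 = 7/18.
Right endpoints: 35/9, 77/18, 14/3, 91/18, 49/9, 35/6, 56/9, 119/18, 7.
r(35/9) = 9/31, r(77/18) = 36/131, r(14/3) = 6/23, r(91/18) = 36/145, r(49/9) = 9/38, r(35/6) = 12/53, r(56/9) = 18/83, r(119/18) = 36/173, r(7) = 0.2.
Sum = Δu · [r(35/9) + r(77/18) + r(14/3) + ...].
Sum ≈ 0.841.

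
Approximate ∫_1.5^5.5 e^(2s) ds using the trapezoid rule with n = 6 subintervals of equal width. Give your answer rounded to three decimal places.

Δs = (5.5 − 1.5)/6 = 2/3.
f(1.5) ≈ 20.086, f(13/6) ≈ 76.198, f(17/6) ≈ 289.069, f(3.5) ≈ 1096.633, f(25/6) ≈ 4160.262, f(29/6) ≈ 15782.652, f(5.5) ≈ 59874.142.
T_6 = (Δs/2)·[f(s_0) + 2f(s_1) + ... + 2f(s_{5}) + f(s_6)].
Sum ≈ 34234.619.

34234.619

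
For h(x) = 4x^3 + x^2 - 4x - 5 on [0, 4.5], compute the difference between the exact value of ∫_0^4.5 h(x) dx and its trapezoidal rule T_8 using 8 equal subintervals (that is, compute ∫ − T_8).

Exact integral: ∫_0^4.5 h(x) dx = 377.4375.
T_8 = 384.08203125.
Error = 377.4375 − 384.08203125 = -6.64453125.

-6.64453125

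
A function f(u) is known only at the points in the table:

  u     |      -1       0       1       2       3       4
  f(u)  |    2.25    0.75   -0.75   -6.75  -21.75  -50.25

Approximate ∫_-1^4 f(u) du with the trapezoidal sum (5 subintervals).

-52.5

Δu = 1.
T_5 = (1/2)·[2.25 + 2·0.75 + 2·(-0.75) + 2·(-6.75) + 2·(-21.75) + (-50.25)] = -52.5.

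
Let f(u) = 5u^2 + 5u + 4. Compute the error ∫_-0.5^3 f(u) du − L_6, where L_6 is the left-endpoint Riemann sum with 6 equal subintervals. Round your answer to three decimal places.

Exact integral: ∫_-0.5^3 f(u) du ≈ 81.08333.
L_6 ≈ 64.21123.
Error ≈ 81.08333 − 64.21123 ≈ 16.872.

16.872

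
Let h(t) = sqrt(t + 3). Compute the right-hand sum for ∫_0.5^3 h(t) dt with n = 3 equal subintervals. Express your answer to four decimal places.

Δt = (3 − 0.5)/3 = 5/6.
Right endpoints: 4/3, 13/6, 3.
h(4/3) ≈ 2.0817, h(13/6) ≈ 2.2730, h(3) ≈ 2.4495.
Sum = Δt · [h(4/3) + h(13/6) + h(3)].
Sum ≈ 5.6702.

5.6702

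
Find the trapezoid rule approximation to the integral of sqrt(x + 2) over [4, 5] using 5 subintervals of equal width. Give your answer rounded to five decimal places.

Δx = (5 − 4)/5 = 0.2.
f(4) ≈ 2.44949, f(4.2) ≈ 2.48998, f(4.4) ≈ 2.52982, f(4.6) ≈ 2.56905, f(4.8) ≈ 2.60768, f(5) ≈ 2.64575.
T_5 = (Δx/2)·[f(x_0) + 2f(x_1) + ... + 2f(x_{4}) + f(x_5)].
Sum ≈ 2.54883.

2.54883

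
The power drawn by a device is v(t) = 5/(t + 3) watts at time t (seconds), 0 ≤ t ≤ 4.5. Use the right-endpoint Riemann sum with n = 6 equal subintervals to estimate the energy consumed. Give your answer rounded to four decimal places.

Δt = (4.5 − 0)/6 = 0.75.
Right endpoints: 0.75, 1.5, 2.25, 3, 3.75, 4.5.
v(0.75) = 4/3, v(1.5) = 10/9, v(2.25) = 20/21, v(3) = 5/6, v(3.75) = 20/27, v(4.5) = 2/3.
Sum = Δt · [v(0.75) + v(1.5) + v(2.25) + ...].
Sum ≈ 4.2282.

4.2282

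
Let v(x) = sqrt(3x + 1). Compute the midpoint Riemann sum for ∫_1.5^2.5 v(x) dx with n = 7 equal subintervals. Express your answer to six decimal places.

2.640751

Δx = (2.5 − 1.5)/7 = 1/7.
Midpoints: 11/7, 12/7, 13/7, 2, 15/7, 16/7, 17/7.
v(11/7) ≈ 2.390457, v(12/7) ≈ 2.478479, v(13/7) ≈ 2.563480, v(2) ≈ 2.645751, v(15/7) ≈ 2.725541, v(16/7) ≈ 2.803060, v(17/7) ≈ 2.878492.
Sum = Δx · [v(11/7) + v(12/7) + v(13/7) + ...].
Sum ≈ 2.640751.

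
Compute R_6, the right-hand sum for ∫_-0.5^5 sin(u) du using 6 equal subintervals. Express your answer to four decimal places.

0.3320

Δu = (5 − (-0.5))/6 = 11/12.
Right endpoints: 5/12, 4/3, 2.25, 19/6, 49/12, 5.
f(5/12) ≈ 0.4047, f(4/3) ≈ 0.9719, f(2.25) ≈ 0.7781, f(19/6) ≈ -0.0251, f(49/12) ≈ -0.8086, f(5) ≈ -0.9589.
Sum = Δu · [f(5/12) + f(4/3) + f(2.25) + ...].
Sum ≈ 0.3320.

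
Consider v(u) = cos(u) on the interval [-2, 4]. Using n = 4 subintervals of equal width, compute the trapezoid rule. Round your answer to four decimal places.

Δu = (4 − (-2))/4 = 1.5.
v(-2) ≈ -0.4161, v(-0.5) ≈ 0.8776, v(1) ≈ 0.5403, v(2.5) ≈ -0.8011, v(4) ≈ -0.6536.
T_4 = (Δu/2)·[v(u_0) + 2v(u_1) + 2v(u_2) + 2v(u_3) + v(u_4)].
Sum ≈ 0.1228.

0.1228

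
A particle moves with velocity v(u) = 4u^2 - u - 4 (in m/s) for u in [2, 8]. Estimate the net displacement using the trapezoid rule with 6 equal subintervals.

Δu = (8 − 2)/6 = 1.
v(2) = 10, v(3) = 29, v(4) = 56, v(5) = 91, v(6) = 134, v(7) = 185, v(8) = 244.
T_6 = (Δu/2)·[v(u_0) + 2v(u_1) + ... + 2v(u_{5}) + v(u_6)].
Sum = 622.

622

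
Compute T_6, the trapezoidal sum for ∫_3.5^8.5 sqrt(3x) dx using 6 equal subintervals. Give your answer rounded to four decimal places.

Δx = (8.5 − 3.5)/6 = 5/6.
f(3.5) ≈ 3.2404, f(13/3) ≈ 3.6056, f(31/6) ≈ 3.9370, f(6) ≈ 4.2426, f(41/6) ≈ 4.5277, f(23/3) ≈ 4.7958, f(8.5) ≈ 5.0498.
T_6 = (Δx/2)·[f(x_0) + 2f(x_1) + ... + 2f(x_{5}) + f(x_6)].
Sum ≈ 21.0448.

21.0448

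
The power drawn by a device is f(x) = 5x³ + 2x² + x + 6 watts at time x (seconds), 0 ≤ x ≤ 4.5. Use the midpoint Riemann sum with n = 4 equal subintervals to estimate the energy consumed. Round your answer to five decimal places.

593.48584

Δx = (4.5 − 0)/4 = 1.125.
Midpoints: 0.5625, 1.6875, 2.8125, 3.9375.
f(0.5625) = 33117/4096, f(1.6875) = 153231/4096, f(2.8125) = 556521/4096, f(3.9375) = 1417947/4096.
Sum = Δx · [f(0.5625) + f(1.6875) + f(2.8125) + f(3.9375)].
Sum ≈ 593.48584.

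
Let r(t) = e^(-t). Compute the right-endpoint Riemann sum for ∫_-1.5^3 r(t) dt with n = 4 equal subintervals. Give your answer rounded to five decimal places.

2.39681

Δt = (3 − (-1.5))/4 = 1.125.
Right endpoints: -0.375, 0.75, 1.875, 3.
r(-0.375) ≈ 1.45499, r(0.75) ≈ 0.47237, r(1.875) ≈ 0.15335, r(3) ≈ 0.04979.
Sum = Δt · [r(-0.375) + r(0.75) + r(1.875) + r(3)].
Sum ≈ 2.39681.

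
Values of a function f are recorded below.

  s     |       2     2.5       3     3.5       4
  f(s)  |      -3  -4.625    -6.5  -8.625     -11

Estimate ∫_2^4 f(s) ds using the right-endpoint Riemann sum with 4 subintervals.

Δs = 0.5.
Sum = 0.5·[(-4.625) + (-6.5) + (-8.625) + (-11)] = -15.375.

-15.375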